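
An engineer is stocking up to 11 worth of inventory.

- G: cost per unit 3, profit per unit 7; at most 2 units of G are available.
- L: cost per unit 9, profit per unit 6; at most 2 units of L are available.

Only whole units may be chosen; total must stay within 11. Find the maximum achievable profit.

This is a bounded integer knapsack.
G has the best ratio (7/3); taking only G gives at most 2×7 = 14 (stopped by the supply cap of 2).
Optimal: 2×G: cost 6 ≤ 11, profit 2·7 = 14.

14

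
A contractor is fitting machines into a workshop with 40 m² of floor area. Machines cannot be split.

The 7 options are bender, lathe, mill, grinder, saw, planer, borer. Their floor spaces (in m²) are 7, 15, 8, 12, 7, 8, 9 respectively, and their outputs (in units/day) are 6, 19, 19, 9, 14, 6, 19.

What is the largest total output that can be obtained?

71

Take lathe, mill, saw, and borer: floor space 15 + 8 + 7 + 9 = 39 ≤ 40, output 19 + 19 + 14 + 19 = 71.
No other feasible combination does better.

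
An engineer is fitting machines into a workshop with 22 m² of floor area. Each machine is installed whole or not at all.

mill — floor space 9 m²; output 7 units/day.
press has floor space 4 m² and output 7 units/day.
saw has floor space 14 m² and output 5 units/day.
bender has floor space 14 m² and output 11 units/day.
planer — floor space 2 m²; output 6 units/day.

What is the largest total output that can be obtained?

Take press, bender, and planer: floor space 4 + 14 + 2 = 20 ≤ 22, output 7 + 11 + 6 = 24.
No other feasible combination does better.

24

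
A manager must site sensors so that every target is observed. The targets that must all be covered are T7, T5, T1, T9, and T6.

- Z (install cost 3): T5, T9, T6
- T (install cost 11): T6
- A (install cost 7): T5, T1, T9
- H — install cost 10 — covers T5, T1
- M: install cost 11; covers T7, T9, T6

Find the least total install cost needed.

This is an integer covering problem.
The greedy cost-per-new-target heuristic would pick Z, A, and M for 21, but a cheaper cover exists.
Choose A and M: together they cover T7, T5, T1, T9, T6 — every target.
Total install cost: 7 + 11 = 18.
No cover costs less than 18.

18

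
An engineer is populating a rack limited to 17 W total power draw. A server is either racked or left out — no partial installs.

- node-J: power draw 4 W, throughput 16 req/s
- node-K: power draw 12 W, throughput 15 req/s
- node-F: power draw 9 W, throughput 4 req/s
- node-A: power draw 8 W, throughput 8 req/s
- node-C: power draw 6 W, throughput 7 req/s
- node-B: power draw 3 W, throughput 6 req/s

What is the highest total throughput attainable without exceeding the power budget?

31

This is an integer program with binary decision variables.
Allowing fractional choices, the relaxed optimum would be about 34.5, but servers are indivisible.
node-J + node-A + node-B: power draw 4 + 8 + 3 = 15 ≤ 17, throughput 16 + 8 + 6 = 30.
node-J + node-C + node-B: power draw 4 + 6 + 3 = 13 ≤ 17, throughput 16 + 7 + 6 = 29.
node-J + node-K: power draw 4 + 12 = 16 ≤ 17, throughput 16 + 15 = 31.
Best is node-J and node-K with total throughput 31.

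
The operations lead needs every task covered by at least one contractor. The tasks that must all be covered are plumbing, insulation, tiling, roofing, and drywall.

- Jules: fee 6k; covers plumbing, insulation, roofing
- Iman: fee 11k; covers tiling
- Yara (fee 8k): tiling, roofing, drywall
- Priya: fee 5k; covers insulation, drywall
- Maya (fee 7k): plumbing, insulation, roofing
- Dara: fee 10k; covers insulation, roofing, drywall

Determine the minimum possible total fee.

Choose Jules and Yara: together they cover plumbing, insulation, tiling, roofing, drywall — every task.
Total fee: 6 + 8 = 14.

14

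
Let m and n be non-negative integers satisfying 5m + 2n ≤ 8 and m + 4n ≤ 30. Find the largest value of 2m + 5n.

(m,n)=(0,4) is feasible, giving 20.
(m,n)=(0,3) is feasible, giving 15.
Maximum is 20 at (m,n)=(0,4).

20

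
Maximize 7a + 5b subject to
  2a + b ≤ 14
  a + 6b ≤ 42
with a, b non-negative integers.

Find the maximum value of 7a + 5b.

The continuous relaxation peaks at (3.82, 6.36) with value 58.55; rounding to a feasible lattice point costs some objective.
(a,b)=(4,6): 2·4+1·6=14≤14, 1·4+6·6=40≤42, objective 58.
(a,b)=(4,5): 2·4+1·5=13≤14, 1·4+6·5=34≤42, objective 53.
No feasible integer point exceeds 58.

58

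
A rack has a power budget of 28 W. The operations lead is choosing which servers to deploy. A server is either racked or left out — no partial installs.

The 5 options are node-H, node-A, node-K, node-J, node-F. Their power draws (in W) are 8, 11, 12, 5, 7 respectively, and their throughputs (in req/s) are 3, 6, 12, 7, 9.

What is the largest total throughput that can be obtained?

28

This is a 0-1 knapsack instance.
Take node-K, node-J, and node-F: power draw 12 + 5 + 7 = 24 ≤ 28, throughput 12 + 7 + 9 = 28.
No other feasible combination does better.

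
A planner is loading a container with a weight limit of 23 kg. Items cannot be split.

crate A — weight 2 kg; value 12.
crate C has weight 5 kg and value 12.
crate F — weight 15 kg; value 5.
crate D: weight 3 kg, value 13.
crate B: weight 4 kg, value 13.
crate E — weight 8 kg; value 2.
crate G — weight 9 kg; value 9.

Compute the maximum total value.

This is a 0-1 knapsack instance.
Take crate A, crate C, crate D, crate B, and crate G: weight 2 + 5 + 3 + 4 + 9 = 23 ≤ 23, value 12 + 12 + 13 + 13 + 9 = 59.
No other feasible combination does better.

59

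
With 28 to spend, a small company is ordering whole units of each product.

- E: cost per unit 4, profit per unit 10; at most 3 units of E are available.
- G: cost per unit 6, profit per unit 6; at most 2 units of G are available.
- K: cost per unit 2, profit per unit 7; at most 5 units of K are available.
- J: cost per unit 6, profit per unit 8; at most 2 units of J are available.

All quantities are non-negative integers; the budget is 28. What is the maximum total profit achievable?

This is a bounded integer knapsack.
3×E, 1×G, and 5×K: cost 28 ≤ 28, profit 3·10 + 1·6 + 5·7 = 71.
3×E, 5×K, and 1×J: cost 28 ≤ 28, profit 3·10 + 5·7 + 1·8 = 73.
Best is 73.

73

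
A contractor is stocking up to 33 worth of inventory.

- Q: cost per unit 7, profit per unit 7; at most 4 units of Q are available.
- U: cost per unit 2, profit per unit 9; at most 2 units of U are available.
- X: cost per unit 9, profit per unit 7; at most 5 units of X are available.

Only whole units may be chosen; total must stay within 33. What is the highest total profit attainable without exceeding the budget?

46

This is a bounded integer knapsack.
U has the best ratio (9/2); taking only U gives at most 2×9 = 18 (stopped by the supply cap of 2).
Mixing does better — 4×Q and 2×U: cost 32 ≤ 33, profit 4·7 + 2·9 = 46.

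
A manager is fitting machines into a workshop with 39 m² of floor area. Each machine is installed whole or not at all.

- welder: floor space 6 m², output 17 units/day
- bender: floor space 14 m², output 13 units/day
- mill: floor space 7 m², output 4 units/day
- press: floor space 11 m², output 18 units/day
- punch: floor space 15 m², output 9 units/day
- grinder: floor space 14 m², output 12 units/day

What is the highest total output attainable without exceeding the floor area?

52

Take welder, bender, mill, and press: floor space 6 + 14 + 7 + 11 = 38 ≤ 39, output 17 + 13 + 4 + 18 = 52.
No other feasible combination does better.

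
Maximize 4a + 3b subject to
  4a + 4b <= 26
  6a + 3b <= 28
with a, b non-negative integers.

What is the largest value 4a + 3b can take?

21

The continuous relaxation peaks at (2.83, 3.67) with value 22.33; rounding to a feasible lattice point costs some objective.
(a,b)=(3,3): 4·3+4·3=24≤26, 6·3+3·3=27≤28, objective 21.
(a,b)=(2,4): 4·2+4·4=24≤26, 6·2+3·4=24≤28, objective 20.
Maximum is 21 at (a,b)=(3,3).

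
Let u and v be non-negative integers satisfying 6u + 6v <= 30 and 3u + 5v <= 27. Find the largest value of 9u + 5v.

45

(u,v)=(5,0): 6·5+6·0=30≤30, 3·5+5·0=15≤27, objective 45.
(u,v)=(4,1): 6·4+6·1=30≤30, 3·4+5·1=17≤27, objective 41.
(u,v)=(4,0): 6·4+6·0=24≤30, 3·4+5·0=12≤27, objective 36.
Maximum is 45 at (u,v)=(5,0).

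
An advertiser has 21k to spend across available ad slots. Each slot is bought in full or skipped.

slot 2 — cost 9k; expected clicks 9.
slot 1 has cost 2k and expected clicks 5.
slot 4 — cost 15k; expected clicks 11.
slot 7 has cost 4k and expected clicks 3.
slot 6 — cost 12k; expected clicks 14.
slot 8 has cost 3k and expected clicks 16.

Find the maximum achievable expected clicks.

38

Take slot 1, slot 7, slot 6, and slot 8: cost 2 + 4 + 12 + 3 = 21 ≤ 21, expected clicks 5 + 3 + 14 + 16 = 38.
No other feasible combination does better.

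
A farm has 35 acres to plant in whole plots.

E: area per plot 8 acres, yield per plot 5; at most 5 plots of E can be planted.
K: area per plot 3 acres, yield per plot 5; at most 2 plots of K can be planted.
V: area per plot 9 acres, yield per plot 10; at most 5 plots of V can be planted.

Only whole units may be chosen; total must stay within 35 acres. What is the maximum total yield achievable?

K has the best ratio (5/3); taking only K gives at most 2×5 = 10 (stopped by the supply cap of 2).
Mixing does better — 2×K and 3×V: area 33 ≤ 35, yield 2·5 + 3·10 = 40.

40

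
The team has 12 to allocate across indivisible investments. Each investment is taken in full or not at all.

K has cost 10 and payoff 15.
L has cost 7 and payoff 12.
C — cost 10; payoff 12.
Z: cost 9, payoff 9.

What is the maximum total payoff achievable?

15

Treat it as a binary knapsack problem.
Take K: cost 10 ≤ 12, payoff 15.
No other feasible combination does better.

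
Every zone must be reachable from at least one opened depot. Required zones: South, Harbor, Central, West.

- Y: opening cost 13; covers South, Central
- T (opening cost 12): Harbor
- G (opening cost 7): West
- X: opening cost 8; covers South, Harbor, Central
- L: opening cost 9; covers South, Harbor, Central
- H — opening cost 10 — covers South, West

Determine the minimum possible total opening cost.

15

Choose G and X: together they cover South, Harbor, Central, West — every zone.
Total opening cost: 7 + 8 = 15.
No cover costs less than 15.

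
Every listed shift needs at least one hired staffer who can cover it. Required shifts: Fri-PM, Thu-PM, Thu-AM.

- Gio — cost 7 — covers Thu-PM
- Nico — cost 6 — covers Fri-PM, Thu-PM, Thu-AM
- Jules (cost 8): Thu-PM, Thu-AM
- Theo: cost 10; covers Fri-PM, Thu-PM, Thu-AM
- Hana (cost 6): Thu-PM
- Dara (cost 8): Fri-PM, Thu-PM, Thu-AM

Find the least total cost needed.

Nico alone covers Fri-PM, Thu-PM, Thu-AM — every shift.
Total cost: 6.
No cover costs less than 6.

6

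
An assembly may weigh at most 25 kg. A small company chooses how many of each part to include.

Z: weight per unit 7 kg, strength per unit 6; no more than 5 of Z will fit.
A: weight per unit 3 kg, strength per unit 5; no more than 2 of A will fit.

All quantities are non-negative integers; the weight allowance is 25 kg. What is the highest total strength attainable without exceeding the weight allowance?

23

A has the best ratio (5/3); taking only A gives at most 2×5 = 10 (stopped by the supply cap of 2).
Mixing does better — 3×Z and 1×A: weight 24 ≤ 25, strength 3·6 + 1·5 = 23.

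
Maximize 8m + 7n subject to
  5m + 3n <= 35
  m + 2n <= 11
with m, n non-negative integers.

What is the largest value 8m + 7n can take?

61

The continuous relaxation peaks at (5.29, 2.86) with value 62.29; rounding to a feasible lattice point costs some objective.
(m,n)=(5,3): 5·5+3·3=34≤35, 1·5+2·3=11≤11, objective 61.
(m,n)=(6,1): 5·6+3·1=33≤35, 1·6+2·1=8≤11, objective 55.
(m,n)=(5,2): 5·5+3·2=31≤35, 1·5+2·2=9≤11, objective 54.
Maximum is 61 at (m,n)=(5,3).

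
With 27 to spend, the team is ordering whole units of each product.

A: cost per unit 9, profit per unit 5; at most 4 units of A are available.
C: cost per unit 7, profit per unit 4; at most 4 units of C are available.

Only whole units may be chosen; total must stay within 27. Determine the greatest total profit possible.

2×A and 1×C: cost 25 ≤ 27, profit 2·5 + 1·4 = 14.
3×A: cost 27 ≤ 27, profit 3·5 = 15.
Best is 15.

15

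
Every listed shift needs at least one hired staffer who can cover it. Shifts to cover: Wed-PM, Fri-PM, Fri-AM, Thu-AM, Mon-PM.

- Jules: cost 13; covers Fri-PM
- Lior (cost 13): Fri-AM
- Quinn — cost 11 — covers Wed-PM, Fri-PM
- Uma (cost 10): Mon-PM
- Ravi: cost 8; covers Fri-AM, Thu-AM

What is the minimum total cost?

29

Choose Quinn, Uma, and Ravi: together they cover Wed-PM, Fri-PM, Fri-AM, Thu-AM, Mon-PM — every shift.
Total cost: 11 + 10 + 8 = 29.
No cover costs less than 29.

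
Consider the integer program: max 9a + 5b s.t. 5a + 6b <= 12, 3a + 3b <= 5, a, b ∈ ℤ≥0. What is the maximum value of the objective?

Relaxing integrality, the LP optimum is 15.00 at (a,b) = (1.67, 0), which is not an integer point.
(a,b)=(1,0): 5·1+6·0=5≤12, 3·1+3·0=3≤5, objective 9.
(a,b)=(0,1): 5·0+6·1=6≤12, 3·0+3·1=3≤5, objective 5.
Maximum is 9 at (a,b)=(1,0).

9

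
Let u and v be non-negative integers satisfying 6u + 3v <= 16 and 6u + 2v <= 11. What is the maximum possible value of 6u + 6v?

(u,v)=(0,5): 6·0+3·5=15≤16, 6·0+2·5=10≤11, objective 30.
(u,v)=(0,4): 6·0+3·4=12≤16, 6·0+2·4=8≤11, objective 24.
No feasible integer point exceeds 30.

30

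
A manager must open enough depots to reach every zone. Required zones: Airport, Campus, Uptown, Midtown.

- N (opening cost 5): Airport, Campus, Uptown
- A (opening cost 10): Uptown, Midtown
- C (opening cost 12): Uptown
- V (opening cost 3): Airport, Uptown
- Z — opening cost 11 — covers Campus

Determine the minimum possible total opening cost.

15

The greedy cost-per-new-zone heuristic would pick V, N, and A for 18, but a cheaper cover exists.
Choose N and A: together they cover Airport, Campus, Uptown, Midtown — every zone.
Total opening cost: 5 + 10 = 15.
No cover costs less than 15.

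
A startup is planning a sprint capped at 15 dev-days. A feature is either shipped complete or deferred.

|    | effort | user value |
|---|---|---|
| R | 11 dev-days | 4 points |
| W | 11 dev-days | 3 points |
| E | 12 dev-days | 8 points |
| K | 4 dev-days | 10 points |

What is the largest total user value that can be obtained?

14

This is an integer program with binary decision variables.
Take R and K: effort 11 + 4 = 15 ≤ 15, user value 4 + 10 = 14.
No other feasible combination does better.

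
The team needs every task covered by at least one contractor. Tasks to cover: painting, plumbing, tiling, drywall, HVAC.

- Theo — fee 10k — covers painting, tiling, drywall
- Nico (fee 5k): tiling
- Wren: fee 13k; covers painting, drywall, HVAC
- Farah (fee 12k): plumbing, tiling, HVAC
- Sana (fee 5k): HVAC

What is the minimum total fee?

This is an integer covering problem.
The greedy cost-per-new-task heuristic would pick Theo, Sana, and Farah for 27, but a cheaper cover exists.
Choose Theo and Farah: together they cover painting, plumbing, tiling, drywall, HVAC — every task.
Total fee: 10 + 12 = 22.
No cover costs less than 22.

22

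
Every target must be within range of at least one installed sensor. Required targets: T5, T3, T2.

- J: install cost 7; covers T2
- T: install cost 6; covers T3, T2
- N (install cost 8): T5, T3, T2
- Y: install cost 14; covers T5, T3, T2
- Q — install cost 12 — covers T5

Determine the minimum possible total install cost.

8

N alone covers T5, T3, T2 — every target.
Total install cost: 8.
No cover costs less than 8.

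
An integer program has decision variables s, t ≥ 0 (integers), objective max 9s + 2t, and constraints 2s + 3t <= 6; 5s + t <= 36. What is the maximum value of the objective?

(s,t)=(3,0): 2·3+3·0=6≤6, 5·3+1·0=15≤36, objective 27.
(s,t)=(2,0): 2·2+3·0=4≤6, 5·2+1·0=10≤36, objective 18.
The best lattice point is (3,0), giving 27.

27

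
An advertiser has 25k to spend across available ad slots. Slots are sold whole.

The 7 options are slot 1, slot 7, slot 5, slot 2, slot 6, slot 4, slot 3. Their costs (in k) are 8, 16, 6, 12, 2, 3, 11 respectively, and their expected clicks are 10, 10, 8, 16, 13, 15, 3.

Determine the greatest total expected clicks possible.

slot 5 + slot 2 + slot 6 + slot 4: cost 6 + 12 + 2 + 3 = 23 ≤ 25, expected clicks 8 + 16 + 13 + 15 = 52.
slot 1 + slot 2 + slot 6 + slot 4: cost 8 + 12 + 2 + 3 = 25 ≤ 25, expected clicks 10 + 16 + 13 + 15 = 54.
slot 1 + slot 5 + slot 6 + slot 4: cost 8 + 6 + 2 + 3 = 19 ≤ 25, expected clicks 10 + 8 + 13 + 15 = 46.
Best is slot 1, slot 2, slot 6, and slot 4 with total expected clicks 54.

54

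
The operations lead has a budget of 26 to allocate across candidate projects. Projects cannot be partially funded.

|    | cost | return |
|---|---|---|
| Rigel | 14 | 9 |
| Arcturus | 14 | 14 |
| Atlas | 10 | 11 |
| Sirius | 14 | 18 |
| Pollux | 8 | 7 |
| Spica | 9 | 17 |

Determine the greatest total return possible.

Arcturus + Spica: cost 14 + 9 = 23 ≤ 26, return 14 + 17 = 31.
Sirius + Spica: cost 14 + 9 = 23 ≤ 26, return 18 + 17 = 35.
Best is Sirius and Spica with total return 35.

35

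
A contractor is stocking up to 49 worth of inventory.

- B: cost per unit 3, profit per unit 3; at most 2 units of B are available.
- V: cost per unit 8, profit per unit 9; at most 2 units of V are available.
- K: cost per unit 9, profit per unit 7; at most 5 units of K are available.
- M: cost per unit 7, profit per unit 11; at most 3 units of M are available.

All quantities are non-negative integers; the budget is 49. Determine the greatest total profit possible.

61

1×B, 2×V, 1×K, and 3×M: cost 49 ≤ 49, profit 1·3 + 2·9 + 1·7 + 3·11 = 61.
2×V, 1×K, and 3×M: cost 46 ≤ 49, profit 2·9 + 1·7 + 3·11 = 58.
Best is 61.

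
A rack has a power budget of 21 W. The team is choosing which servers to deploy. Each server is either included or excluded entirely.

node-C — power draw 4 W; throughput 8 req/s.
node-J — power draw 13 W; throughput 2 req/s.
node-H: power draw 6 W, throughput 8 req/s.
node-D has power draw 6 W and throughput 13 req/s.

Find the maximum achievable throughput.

Allowing fractional choices, the relaxed optimum would be about 29.8, but servers are indivisible.
node-C + node-D: power draw 4 + 6 = 10 ≤ 21, throughput 8 + 13 = 21.
node-H + node-D: power draw 6 + 6 = 12 ≤ 21, throughput 8 + 13 = 21.
node-C + node-H + node-D: power draw 4 + 6 + 6 = 16 ≤ 21, throughput 8 + 8 + 13 = 29.
Best is node-C, node-H, and node-D with total throughput 29.

29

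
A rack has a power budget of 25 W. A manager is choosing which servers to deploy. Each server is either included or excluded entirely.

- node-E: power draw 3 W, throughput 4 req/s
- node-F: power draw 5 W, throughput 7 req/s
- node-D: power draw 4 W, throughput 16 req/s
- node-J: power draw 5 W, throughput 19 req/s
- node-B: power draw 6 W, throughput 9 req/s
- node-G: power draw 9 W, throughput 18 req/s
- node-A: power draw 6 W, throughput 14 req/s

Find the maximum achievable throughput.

node-D + node-J + node-G + node-A: power draw 4 + 5 + 9 + 6 = 24 ≤ 25, throughput 16 + 19 + 18 + 14 = 67.
node-D + node-J + node-B + node-G: power draw 4 + 5 + 6 + 9 = 24 ≤ 25, throughput 16 + 19 + 9 + 18 = 62.
node-E + node-D + node-J + node-B + node-A: power draw 3 + 4 + 5 + 6 + 6 = 24 ≤ 25, throughput 4 + 16 + 19 + 9 + 14 = 62.
Best is node-D, node-J, node-G, and node-A with total throughput 67.

67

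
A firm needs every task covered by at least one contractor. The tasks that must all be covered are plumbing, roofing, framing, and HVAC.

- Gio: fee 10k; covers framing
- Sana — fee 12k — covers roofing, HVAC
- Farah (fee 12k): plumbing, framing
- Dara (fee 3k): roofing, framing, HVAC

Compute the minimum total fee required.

15

This is a weighted set-cover instance.
Choose Farah and Dara: together they cover plumbing, roofing, framing, HVAC — every task.
Total fee: 12 + 3 = 15.
No cover costs less than 15.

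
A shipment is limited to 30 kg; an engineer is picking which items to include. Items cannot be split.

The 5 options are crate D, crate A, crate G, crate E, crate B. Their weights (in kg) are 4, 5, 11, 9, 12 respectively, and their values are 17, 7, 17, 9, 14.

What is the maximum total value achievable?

50

Treat it as a binary knapsack problem.
Allowing fractional choices, the relaxed optimum would be about 52.7, but items are indivisible.
crate D + crate A + crate E + crate B: weight 4 + 5 + 9 + 12 = 30 ≤ 30, value 17 + 7 + 9 + 14 = 47.
crate D + crate A + crate G + crate E: weight 4 + 5 + 11 + 9 = 29 ≤ 30, value 17 + 7 + 17 + 9 = 50.
crate D + crate G + crate B: weight 4 + 11 + 12 = 27 ≤ 30, value 17 + 17 + 14 = 48.
Best is crate D, crate A, crate G, and crate E with total value 50.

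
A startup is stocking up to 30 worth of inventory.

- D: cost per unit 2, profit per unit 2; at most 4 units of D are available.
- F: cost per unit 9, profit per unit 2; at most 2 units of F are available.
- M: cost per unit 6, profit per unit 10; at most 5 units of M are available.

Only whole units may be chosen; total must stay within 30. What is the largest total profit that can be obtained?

Take 5×M: cost 30 ≤ 30, profit 5·10 = 50.
M has the best ratio (10/6) and is taken to its limit of 5; remaining capacity is filled optimally with the others.

50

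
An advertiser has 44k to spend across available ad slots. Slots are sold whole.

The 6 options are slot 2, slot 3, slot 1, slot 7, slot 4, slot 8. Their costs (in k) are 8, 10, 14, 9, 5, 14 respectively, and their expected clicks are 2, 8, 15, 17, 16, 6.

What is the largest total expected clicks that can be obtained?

56

Take slot 3, slot 1, slot 7, and slot 4: cost 10 + 14 + 9 + 5 = 38 ≤ 44, expected clicks 8 + 15 + 17 + 16 = 56.
No other feasible combination does better.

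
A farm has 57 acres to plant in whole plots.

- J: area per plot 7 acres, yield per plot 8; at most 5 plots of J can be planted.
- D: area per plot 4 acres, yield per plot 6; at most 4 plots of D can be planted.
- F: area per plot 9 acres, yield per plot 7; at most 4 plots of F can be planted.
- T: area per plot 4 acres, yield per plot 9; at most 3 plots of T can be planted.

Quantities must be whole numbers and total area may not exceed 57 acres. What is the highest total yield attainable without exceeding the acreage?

83

This is a bounded integer knapsack.
T has the best ratio (9/4); taking only T gives at most 3×9 = 27 (stopped by the supply cap of 3).
Mixing does better — 4×J, 4×D, and 3×T: area 56 ≤ 57, yield 4·8 + 4·6 + 3·9 = 83.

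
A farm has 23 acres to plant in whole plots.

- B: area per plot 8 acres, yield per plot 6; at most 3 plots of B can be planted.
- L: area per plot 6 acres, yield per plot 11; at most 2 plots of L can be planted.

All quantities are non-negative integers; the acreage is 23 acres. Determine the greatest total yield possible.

L has the best ratio (11/6); taking only L gives at most 2×11 = 22 (stopped by the supply cap of 2).
Mixing does better — 1×B and 2×L: area 20 ≤ 23, yield 1·6 + 2·11 = 28.

28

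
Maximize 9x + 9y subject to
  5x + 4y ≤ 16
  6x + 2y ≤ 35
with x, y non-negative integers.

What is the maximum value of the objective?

(x,y)=(0,4) is feasible, giving 36.
(x,y)=(0,3) is feasible, giving 27.
The best lattice point is (0,4), giving 36.

36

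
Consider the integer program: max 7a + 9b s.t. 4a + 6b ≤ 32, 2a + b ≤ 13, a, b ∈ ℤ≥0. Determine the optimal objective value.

(a,b)=(5,2): 4·5+6·2=32≤32, 2·5+1·2=12≤13, objective 53.
(a,b)=(6,1): 4·6+6·1=30≤32, 2·6+1·1=13≤13, objective 51.
The best lattice point is (5,2), giving 53.

53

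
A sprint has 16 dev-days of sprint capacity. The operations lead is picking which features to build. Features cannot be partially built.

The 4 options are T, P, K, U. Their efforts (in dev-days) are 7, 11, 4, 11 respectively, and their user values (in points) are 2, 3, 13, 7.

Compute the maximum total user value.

20

K + U: effort 4 + 11 = 15 ≤ 16, user value 13 + 7 = 20.
T + K: effort 7 + 4 = 11 ≤ 16, user value 2 + 13 = 15.
P + K: effort 11 + 4 = 15 ≤ 16, user value 3 + 13 = 16.
Best is K and U with total user value 20.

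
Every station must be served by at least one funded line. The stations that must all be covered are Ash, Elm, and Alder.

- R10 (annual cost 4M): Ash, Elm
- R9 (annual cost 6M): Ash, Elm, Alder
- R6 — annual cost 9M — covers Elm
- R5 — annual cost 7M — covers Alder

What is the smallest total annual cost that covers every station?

R9 alone covers Ash, Elm, Alder — every station.
Total annual cost: 6.

6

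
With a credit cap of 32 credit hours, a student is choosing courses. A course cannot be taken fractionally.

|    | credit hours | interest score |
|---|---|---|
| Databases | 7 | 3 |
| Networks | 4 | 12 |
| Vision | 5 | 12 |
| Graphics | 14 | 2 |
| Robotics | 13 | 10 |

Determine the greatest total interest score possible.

Networks + Vision + Robotics: credit hours 4 + 5 + 13 = 22 ≤ 32, interest score 12 + 12 + 10 = 34.
Databases + Networks + Vision + Graphics: credit hours 7 + 4 + 5 + 14 = 30 ≤ 32, interest score 3 + 12 + 12 + 2 = 29.
Databases + Networks + Vision + Robotics: credit hours 7 + 4 + 5 + 13 = 29 ≤ 32, interest score 3 + 12 + 12 + 10 = 37.
Best is Databases, Networks, Vision, and Robotics with total interest score 37.

37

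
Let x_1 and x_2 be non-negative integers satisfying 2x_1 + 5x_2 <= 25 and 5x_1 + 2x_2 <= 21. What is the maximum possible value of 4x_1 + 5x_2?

Relaxing integrality, the LP optimum is 30.24 at (x_1,x_2) = (2.62, 3.95), which is not an integer point.
(x_1,x_2)=(2,4): 2·2+5·4=24≤25, 5·2+2·4=18≤21, objective 28.
(x_1,x_2)=(3,3): 2·3+5·3=21≤25, 5·3+2·3=21≤21, objective 27.
(x_1,x_2)=(1,4): 2·1+5·4=22≤25, 5·1+2·4=13≤21, objective 24.
Maximum is 28 at (x_1,x_2)=(2,4).

28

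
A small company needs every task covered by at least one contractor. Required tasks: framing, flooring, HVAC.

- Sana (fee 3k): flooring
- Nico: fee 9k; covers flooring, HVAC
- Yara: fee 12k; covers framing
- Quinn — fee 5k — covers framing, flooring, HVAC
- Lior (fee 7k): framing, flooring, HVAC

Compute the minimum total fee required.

Quinn alone covers framing, flooring, HVAC — every task.
Total fee: 5.
No cover costs less than 5.

5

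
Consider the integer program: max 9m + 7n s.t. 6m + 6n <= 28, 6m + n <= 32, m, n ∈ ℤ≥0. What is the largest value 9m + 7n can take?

Relaxing integrality, the LP optimum is 42.00 at (m,n) = (4.67, 0), which is not an integer point.
(m,n)=(4,0): 6·4+6·0=24≤28, 6·4+1·0=24≤32, objective 36.
(m,n)=(3,1): 6·3+6·1=24≤28, 6·3+1·1=19≤32, objective 34.
(m,n)=(3,0): 6·3+6·0=18≤28, 6·3+1·0=18≤32, objective 27.
The best lattice point is (4,0), giving 36.

36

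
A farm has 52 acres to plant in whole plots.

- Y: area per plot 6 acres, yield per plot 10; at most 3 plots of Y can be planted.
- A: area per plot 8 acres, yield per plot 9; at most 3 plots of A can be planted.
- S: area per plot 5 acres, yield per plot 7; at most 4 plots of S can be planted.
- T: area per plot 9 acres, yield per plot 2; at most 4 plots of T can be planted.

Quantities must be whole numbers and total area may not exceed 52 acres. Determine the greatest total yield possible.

71

Y has the best ratio (10/6); taking only Y gives at most 3×10 = 30 (stopped by the supply cap of 3).
Mixing does better — 3×Y, 3×A, and 2×S: area 52 ≤ 52, yield 3·10 + 3·9 + 2·7 = 71.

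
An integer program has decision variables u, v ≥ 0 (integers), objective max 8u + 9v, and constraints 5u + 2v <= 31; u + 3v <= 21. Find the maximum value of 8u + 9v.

78

The continuous relaxation peaks at (3.92, 5.69) with value 82.62; rounding to a feasible lattice point costs some objective.
(u,v)=(3,6): 5·3+2·6=27≤31, 1·3+3·6=21≤21, objective 78.
(u,v)=(4,5): 5·4+2·5=30≤31, 1·4+3·5=19≤21, objective 77.
(u,v)=(2,6): 5·2+2·6=22≤31, 1·2+3·6=20≤21, objective 70.
(u,v)=(3,5): 5·3+2·5=25≤31, 1·3+3·5=18≤21, objective 69.
The best lattice point is (3,6), giving 78.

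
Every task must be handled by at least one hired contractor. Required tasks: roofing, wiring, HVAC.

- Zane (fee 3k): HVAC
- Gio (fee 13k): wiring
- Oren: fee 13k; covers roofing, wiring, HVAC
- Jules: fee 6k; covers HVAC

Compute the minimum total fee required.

13

Oren alone covers roofing, wiring, HVAC — every task.
Total fee: 13.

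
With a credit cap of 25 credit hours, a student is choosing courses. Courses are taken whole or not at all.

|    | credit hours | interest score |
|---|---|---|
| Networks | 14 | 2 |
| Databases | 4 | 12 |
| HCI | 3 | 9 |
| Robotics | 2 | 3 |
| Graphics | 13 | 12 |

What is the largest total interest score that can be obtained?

Allowing fractional choices, the relaxed optimum would be about 36.4, but courses are indivisible.
Databases + HCI + Graphics: credit hours 4 + 3 + 13 = 20 ≤ 25, interest score 12 + 9 + 12 = 33.
Databases + HCI + Robotics + Graphics: credit hours 4 + 3 + 2 + 13 = 22 ≤ 25, interest score 12 + 9 + 3 + 12 = 36.
Best is Databases, HCI, Robotics, and Graphics with total interest score 36.

36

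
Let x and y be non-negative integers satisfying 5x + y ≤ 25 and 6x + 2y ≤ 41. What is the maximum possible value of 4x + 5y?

100

Relaxing integrality, the LP optimum is 102.50 at (x,y) = (0, 20.5), which is not an integer point.
(x,y)=(0,20): 5·0+1·20=20≤25, 6·0+2·20=40≤41, objective 100.
(x,y)=(0,19): 5·0+1·19=19≤25, 6·0+2·19=38≤41, objective 95.
Maximum is 100 at (x,y)=(0,20).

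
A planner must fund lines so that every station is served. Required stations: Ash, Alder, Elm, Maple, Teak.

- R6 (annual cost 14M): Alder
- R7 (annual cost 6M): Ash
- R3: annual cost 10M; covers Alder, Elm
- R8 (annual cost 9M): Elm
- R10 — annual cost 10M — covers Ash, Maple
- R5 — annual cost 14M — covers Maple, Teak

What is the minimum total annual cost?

30

The greedy cost-per-new-station heuristic would pick R3, R10, and R5 for 34, but a cheaper cover exists.
Choose R7, R3, and R5: together they cover Ash, Alder, Elm, Maple, Teak — every station.
Total annual cost: 6 + 10 + 14 = 30.
No cover costs less than 30.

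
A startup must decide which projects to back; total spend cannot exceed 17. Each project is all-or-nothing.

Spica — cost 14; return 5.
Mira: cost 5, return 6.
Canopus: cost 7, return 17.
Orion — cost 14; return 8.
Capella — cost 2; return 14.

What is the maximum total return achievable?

37

This is a 0-1 knapsack instance.
Canopus + Capella: cost 7 + 2 = 9 ≤ 17, return 17 + 14 = 31.
Mira + Canopus: cost 5 + 7 = 12 ≤ 17, return 6 + 17 = 23.
Mira + Canopus + Capella: cost 5 + 7 + 2 = 14 ≤ 17, return 6 + 17 + 14 = 37.
Best is Mira, Canopus, and Capella with total return 37.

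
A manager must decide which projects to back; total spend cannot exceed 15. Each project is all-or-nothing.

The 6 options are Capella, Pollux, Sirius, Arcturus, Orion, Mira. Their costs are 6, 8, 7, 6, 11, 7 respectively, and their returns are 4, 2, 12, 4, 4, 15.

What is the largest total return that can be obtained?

27

Allowing fractional choices, the relaxed optimum would be about 27.7, but projects are indivisible.
Sirius + Mira: cost 7 + 7 = 14 ≤ 15, return 12 + 15 = 27.
Arcturus + Mira: cost 6 + 7 = 13 ≤ 15, return 4 + 15 = 19.
Capella + Mira: cost 6 + 7 = 13 ≤ 15, return 4 + 15 = 19.
Best is Sirius and Mira with total return 27.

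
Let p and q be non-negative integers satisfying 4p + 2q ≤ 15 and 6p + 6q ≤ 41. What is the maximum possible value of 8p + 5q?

33

(p,q)=(1,5): 4·1+2·5=14≤15, 6·1+6·5=36≤41, objective 33.
(p,q)=(0,6): 4·0+2·6=12≤15, 6·0+6·6=36≤41, objective 30.
(p,q)=(1,4): 4·1+2·4=12≤15, 6·1+6·4=30≤41, objective 28.
(p,q)=(0,5): 4·0+2·5=10≤15, 6·0+6·5=30≤41, objective 25.
No feasible integer point exceeds 33.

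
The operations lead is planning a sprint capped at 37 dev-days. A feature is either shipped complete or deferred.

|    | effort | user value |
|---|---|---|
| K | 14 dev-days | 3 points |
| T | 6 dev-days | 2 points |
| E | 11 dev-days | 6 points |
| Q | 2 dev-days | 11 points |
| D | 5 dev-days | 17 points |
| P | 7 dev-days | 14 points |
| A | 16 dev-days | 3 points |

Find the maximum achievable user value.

T + E + Q + D + P: effort 6 + 11 + 2 + 5 + 7 = 31 ≤ 37, user value 2 + 6 + 11 + 17 + 14 = 50.
E + Q + D + P: effort 11 + 2 + 5 + 7 = 25 ≤ 37, user value 6 + 11 + 17 + 14 = 48.
Best is T, E, Q, D, and P with total user value 50.

50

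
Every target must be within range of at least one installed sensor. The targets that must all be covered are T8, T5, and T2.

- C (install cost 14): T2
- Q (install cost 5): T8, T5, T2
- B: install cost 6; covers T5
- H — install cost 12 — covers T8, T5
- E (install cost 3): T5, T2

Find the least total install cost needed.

5

The greedy cost-per-new-target heuristic would pick E and Q for 8, but a cheaper cover exists.
Q alone covers T8, T5, T2 — every target.
Total install cost: 5.
No cover costs less than 5.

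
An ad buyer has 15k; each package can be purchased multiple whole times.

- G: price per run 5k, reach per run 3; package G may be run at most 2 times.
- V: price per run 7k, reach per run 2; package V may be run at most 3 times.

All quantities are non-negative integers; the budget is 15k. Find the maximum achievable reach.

G has the best ratio (3/5); taking only G gives at most 2×3 = 6 (stopped by the supply cap of 2).
Optimal: 2×G: price 10 ≤ 15, reach 2·3 = 6.

6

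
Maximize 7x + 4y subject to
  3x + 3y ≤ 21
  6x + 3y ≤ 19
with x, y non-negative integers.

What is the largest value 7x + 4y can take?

24

(x,y)=(0,6): 3·0+3·6=18≤21, 6·0+3·6=18≤19, objective 24.
(x,y)=(0,5): 3·0+3·5=15≤21, 6·0+3·5=15≤19, objective 20.
The best lattice point is (0,6), giving 24.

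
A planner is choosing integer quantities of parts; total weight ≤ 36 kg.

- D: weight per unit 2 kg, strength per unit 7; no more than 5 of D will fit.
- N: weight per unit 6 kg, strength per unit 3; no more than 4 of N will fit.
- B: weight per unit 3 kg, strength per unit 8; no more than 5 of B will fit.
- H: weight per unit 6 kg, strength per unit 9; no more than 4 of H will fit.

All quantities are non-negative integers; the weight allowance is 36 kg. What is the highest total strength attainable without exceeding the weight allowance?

86

This is a bounded integer knapsack.
4×D, 5×B, and 2×H: weight 35 ≤ 36, strength 4·7 + 5·8 + 2·9 = 86.
5×D, 4×B, and 2×H: weight 34 ≤ 36, strength 5·7 + 4·8 + 2·9 = 85.
Best is 86.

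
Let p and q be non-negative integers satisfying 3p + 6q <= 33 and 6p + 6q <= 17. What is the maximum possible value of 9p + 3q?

18

(p,q)=(2,0) is feasible, giving 18.
(p,q)=(1,1) is feasible, giving 12.
(p,q)=(1,0) is feasible, giving 9.
The best lattice point is (2,0), giving 18.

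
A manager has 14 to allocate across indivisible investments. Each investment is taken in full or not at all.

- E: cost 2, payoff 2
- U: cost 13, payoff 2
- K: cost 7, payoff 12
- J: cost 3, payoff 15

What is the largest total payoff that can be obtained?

29

Treat it as a binary knapsack problem.
E + K + J: cost 2 + 7 + 3 = 12 ≤ 14, payoff 2 + 12 + 15 = 29.
K + J: cost 7 + 3 = 10 ≤ 14, payoff 12 + 15 = 27.
Best is E, K, and J with total payoff 29.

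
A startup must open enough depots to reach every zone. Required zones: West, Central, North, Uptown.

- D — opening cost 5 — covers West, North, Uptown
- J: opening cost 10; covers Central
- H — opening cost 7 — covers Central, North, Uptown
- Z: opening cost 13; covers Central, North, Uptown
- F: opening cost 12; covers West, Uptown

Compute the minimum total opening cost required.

Choose D and H: together they cover West, Central, North, Uptown — every zone.
Total opening cost: 5 + 7 = 12.

12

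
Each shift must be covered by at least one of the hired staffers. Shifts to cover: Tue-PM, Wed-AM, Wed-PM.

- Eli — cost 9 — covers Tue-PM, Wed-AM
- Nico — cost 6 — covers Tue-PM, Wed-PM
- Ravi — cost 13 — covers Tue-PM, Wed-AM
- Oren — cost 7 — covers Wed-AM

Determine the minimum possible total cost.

13

Choose Nico and Oren: together they cover Tue-PM, Wed-AM, Wed-PM — every shift.
Total cost: 6 + 7 = 13.
No cover costs less than 13.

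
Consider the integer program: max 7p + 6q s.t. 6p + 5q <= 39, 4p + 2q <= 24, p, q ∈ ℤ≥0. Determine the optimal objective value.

46

(p,q)=(4,3): 6·4+5·3=39≤39, 4·4+2·3=22≤24, objective 46.
(p,q)=(3,4): 6·3+5·4=38≤39, 4·3+2·4=20≤24, objective 45.
The best lattice point is (4,3), giving 46.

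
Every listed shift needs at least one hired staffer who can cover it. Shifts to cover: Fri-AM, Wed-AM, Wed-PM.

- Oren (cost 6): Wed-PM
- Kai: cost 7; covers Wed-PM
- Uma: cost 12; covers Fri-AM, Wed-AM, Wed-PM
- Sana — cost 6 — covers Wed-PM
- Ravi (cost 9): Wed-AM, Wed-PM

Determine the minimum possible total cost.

12

This is a weighted set-cover instance.
Uma alone covers Fri-AM, Wed-AM, Wed-PM — every shift.
Total cost: 12.
No cover costs less than 12.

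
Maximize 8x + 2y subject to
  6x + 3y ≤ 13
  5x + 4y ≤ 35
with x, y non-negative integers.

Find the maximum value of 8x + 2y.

Relaxing integrality, the LP optimum is 17.33 at (x,y) = (2.17, 0), which is not an integer point.
(x,y)=(2,0): 6·2+3·0=12≤13, 5·2+4·0=10≤35, objective 16.
(x,y)=(1,1): 6·1+3·1=9≤13, 5·1+4·1=9≤35, objective 10.
(x,y)=(1,0): 6·1+3·0=6≤13, 5·1+4·0=5≤35, objective 8.
No feasible integer point exceeds 16.

16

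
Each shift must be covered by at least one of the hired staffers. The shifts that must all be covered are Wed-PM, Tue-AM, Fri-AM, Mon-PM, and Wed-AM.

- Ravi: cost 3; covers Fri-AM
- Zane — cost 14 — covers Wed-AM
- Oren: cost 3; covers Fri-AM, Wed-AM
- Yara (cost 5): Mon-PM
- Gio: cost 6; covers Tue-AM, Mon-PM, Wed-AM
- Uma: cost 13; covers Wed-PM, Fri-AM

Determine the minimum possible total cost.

19

The greedy cost-per-new-shift heuristic would pick Oren, Gio, and Uma for 22, but a cheaper cover exists.
Choose Gio and Uma: together they cover Wed-PM, Tue-AM, Fri-AM, Mon-PM, Wed-AM — every shift.
Total cost: 6 + 13 = 19.
No cover costs less than 19.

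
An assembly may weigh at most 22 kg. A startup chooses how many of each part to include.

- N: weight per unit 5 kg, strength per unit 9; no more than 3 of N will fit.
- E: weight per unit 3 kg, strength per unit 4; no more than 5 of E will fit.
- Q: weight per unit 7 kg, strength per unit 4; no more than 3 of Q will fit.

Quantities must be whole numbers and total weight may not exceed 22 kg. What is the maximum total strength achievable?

N has the best ratio (9/5); taking only N gives at most 3×9 = 27 (stopped by the supply cap of 3).
Mixing does better — 3×N and 2×E: weight 21 ≤ 22, strength 3·9 + 2·4 = 35.

35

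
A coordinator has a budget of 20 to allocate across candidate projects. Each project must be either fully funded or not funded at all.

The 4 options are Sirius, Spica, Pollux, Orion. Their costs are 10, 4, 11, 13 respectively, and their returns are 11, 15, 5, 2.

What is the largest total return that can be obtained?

Treat it as a binary knapsack problem.
Sirius + Spica: cost 10 + 4 = 14 ≤ 20, return 11 + 15 = 26.
Spica + Pollux: cost 4 + 11 = 15 ≤ 20, return 15 + 5 = 20.
Spica + Orion: cost 4 + 13 = 17 ≤ 20, return 15 + 2 = 17.
Best is Sirius and Spica with total return 26.

26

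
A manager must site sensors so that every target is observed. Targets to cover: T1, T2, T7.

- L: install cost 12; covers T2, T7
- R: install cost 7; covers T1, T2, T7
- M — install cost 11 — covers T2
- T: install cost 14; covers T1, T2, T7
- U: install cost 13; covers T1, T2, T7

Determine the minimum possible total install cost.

7

This is an integer covering problem.
R alone covers T1, T2, T7 — every target.
Total install cost: 7.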